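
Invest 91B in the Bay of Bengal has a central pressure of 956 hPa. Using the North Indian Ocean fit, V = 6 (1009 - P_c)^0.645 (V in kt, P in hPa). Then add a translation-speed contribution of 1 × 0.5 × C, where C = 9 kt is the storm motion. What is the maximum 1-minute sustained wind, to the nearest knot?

82 kt

ΔP = 1009 − 956 = 53 hPa.
53^0.645 ≈ 12.947.
V ≈ 6 × 12.947 ≈ 77.7 kt.
Translation term: 1 × 0.5 × 9 = 4.5 kt.
Corrected V ≈ 82.2 kt → 82 kt.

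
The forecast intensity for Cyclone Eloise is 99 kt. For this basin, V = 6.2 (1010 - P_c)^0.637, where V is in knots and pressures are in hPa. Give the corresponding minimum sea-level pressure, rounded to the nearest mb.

ΔP = (V / 6.2)^(1/0.637) = (99/6.2)^1.570.
99/6.2 = 15.968; 15.968^1.570 ≈ 77.43 mb.
P_c = 1010 − 77.43 = 932.57 ≈ 933 mb.

933 mb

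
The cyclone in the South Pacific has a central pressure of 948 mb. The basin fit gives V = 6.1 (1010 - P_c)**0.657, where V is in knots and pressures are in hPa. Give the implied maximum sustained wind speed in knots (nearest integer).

ΔP = 1010 − 948 = 62 mb.
62^0.657 ≈ 15.052.
V ≈ 6.1 × 15.052 ≈ 91.8 kt.

92 kt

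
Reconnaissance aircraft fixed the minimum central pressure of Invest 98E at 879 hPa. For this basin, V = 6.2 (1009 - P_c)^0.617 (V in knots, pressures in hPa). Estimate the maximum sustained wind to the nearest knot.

ΔP = 1009 − 879 = 130 hPa.
130^0.617 ≈ 20.151.
V ≈ 6.2 × 20.151 ≈ 124.9 kt.

125 kt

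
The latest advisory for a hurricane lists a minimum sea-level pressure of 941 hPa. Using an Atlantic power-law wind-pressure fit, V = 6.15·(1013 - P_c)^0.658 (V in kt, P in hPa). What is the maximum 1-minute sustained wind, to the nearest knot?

103 kt

ΔP = 1013 − 941 = 72 hPa.
72^0.658 ≈ 16.677.
V ≈ 6.15 × 16.677 ≈ 102.6 kt.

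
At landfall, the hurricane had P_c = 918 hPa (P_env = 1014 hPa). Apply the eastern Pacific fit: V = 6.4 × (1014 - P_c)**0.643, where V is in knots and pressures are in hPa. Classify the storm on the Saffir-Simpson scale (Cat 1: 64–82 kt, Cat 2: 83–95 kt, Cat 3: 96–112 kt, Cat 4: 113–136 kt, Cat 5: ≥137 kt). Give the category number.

4

ΔP = 1014 − 918 = 96 hPa.
V ≈ 6.4 × 96^0.643 = 6.4 × 18.82 ≈ 120 kt.
120 kt falls in the Category 4 band.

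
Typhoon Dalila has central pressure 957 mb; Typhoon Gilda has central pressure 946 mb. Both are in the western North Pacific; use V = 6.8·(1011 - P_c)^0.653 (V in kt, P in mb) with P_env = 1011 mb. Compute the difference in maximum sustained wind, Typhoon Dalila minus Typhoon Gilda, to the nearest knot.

-12 kt

Typhoon Dalila: ΔP = 54; V ≈ 6.8 × 54^0.653 ≈ 91.99 kt.
Typhoon Gilda: ΔP = 65; V ≈ 6.8 × 65^0.653 ≈ 103.83 kt.
Difference ≈ 91.99 − 103.83 = -11.84 → -12 kt.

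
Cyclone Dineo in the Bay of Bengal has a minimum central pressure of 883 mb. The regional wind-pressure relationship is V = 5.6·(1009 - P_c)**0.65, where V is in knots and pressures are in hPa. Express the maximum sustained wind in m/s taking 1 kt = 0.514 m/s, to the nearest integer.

67 m/s

ΔP = 1009 − 883 = 126 mb.
V ≈ 5.6 × 126^0.65 = 5.6 × 23.187 ≈ 129.846 kt.
129.846 × 0.514 ≈ 66.74 m/s → 67 m/s.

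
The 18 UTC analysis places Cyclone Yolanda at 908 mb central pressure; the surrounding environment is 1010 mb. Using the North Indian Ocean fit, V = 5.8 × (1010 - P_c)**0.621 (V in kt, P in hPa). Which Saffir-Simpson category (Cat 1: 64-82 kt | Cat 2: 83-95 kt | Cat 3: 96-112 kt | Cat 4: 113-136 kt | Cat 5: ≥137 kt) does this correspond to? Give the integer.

ΔP = 1010 − 908 = 102 mb.
V ≈ 5.8 × 102^0.621 = 5.8 × 17.67 ≈ 103 kt.
103 kt falls in the Category 3 band.

3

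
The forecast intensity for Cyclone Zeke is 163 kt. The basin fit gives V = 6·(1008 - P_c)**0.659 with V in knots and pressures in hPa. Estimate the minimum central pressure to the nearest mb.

858 mb

ΔP = (V / 6)^(1/0.659) = (163/6)^1.517.
163/6 = 27.167; 27.167^1.517 ≈ 150.00 mb.
P_c = 1008 − 150.00 = 858.00 ≈ 858 mb.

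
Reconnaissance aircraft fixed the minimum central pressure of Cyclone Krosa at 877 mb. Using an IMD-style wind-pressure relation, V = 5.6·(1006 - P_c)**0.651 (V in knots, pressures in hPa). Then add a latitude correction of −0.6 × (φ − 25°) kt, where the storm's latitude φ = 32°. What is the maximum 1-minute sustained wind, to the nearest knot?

ΔP = 1006 − 877 = 129 mb.
129^0.651 ≈ 23.659.
V ≈ 5.6 × 23.659 ≈ 132.5 kt.
Latitude correction: −0.6 × (32 − 25) = -4.2 kt.
Corrected V ≈ 128.3 kt → 128 kt.

128 kt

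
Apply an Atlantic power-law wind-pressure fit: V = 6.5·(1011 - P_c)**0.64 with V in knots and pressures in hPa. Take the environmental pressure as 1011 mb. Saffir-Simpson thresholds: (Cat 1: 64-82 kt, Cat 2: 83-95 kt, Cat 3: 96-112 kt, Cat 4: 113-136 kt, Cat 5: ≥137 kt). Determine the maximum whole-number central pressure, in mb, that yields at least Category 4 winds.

924 mb

Category 4 begins at V = 113 kt.
Required ΔP = (113/6.5)^(1/0.64) = 17.385^1.562 ≈ 86.65 mb.
P_c ≤ 1011 − 86.65 = 924.35, so the highest integer P_c is 924 mb.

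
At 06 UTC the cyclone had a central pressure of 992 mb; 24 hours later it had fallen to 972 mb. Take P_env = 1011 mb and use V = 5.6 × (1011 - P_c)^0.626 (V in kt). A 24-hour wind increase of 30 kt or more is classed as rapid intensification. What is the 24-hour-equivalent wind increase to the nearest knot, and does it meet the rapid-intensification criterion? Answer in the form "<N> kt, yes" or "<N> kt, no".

20 kt, no

V₁: ΔP = 19, V ≈ 5.6 × 19^0.626 ≈ 35.37 kt.
V₂: ΔP = 39, V ≈ 5.6 × 39^0.626 ≈ 55.49 kt.
ΔV over 24 h = 20.12 kt → 24 h equivalent = 20.12 × 24/24 ≈ 20.12 kt.
20 kt < 30 kt ⇒ not rapid intensification.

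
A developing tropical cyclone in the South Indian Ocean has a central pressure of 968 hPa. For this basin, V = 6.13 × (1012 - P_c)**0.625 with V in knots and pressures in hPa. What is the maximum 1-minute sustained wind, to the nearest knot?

ΔP = 1012 − 968 = 44 hPa.
44^0.625 ≈ 10.645.
V ≈ 6.13 × 10.645 ≈ 65.3 kt.

65 kt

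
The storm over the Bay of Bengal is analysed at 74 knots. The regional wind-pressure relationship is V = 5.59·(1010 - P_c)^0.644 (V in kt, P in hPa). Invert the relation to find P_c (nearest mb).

ΔP = (V / 5.59)^(1/0.644) = (74/5.59)^1.553.
74/5.59 = 13.238; 13.238^1.553 ≈ 55.20 mb.
P_c = 1010 − 55.20 = 954.80 ≈ 955 mb.

955 mb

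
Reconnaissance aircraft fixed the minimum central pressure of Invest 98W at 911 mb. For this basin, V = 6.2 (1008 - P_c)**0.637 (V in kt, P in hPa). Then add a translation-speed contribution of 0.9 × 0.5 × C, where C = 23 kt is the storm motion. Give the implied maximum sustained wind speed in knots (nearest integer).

ΔP = 1008 − 911 = 97 mb.
97^0.637 ≈ 18.432.
V ≈ 6.2 × 18.432 ≈ 114.3 kt.
Translation term: 0.9 × 0.5 × 23 = 10.35 kt.
Corrected V ≈ 124.65 kt → 125 kt.

125 kt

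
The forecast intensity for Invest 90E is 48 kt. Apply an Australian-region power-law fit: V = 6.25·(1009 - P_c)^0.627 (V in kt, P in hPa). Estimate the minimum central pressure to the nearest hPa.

983 hPa

ΔP = (V / 6.25)^(1/0.627) = (48/6.25)^1.595.
48/6.25 = 7.680; 7.680^1.595 ≈ 25.83 hPa.
P_c = 1009 − 25.83 = 983.17 ≈ 983 hPa.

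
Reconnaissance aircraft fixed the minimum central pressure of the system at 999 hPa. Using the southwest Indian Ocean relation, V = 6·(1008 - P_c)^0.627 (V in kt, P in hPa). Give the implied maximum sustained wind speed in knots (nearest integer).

24 kt

ΔP = 1008 − 999 = 9 hPa.
9^0.627 ≈ 3.966.
V ≈ 6 × 3.966 ≈ 23.8 kt.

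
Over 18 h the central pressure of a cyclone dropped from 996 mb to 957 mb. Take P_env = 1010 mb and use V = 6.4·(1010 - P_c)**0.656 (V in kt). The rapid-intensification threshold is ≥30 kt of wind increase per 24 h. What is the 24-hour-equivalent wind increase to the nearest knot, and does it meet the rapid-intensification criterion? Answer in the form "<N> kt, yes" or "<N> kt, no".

67 kt, yes

V₁: ΔP = 14, V ≈ 6.4 × 14^0.656 ≈ 36.14 kt.
V₂: ΔP = 53, V ≈ 6.4 × 53^0.656 ≈ 86.56 kt.
ΔV over 18 h = 50.42 kt → 24 h equivalent = 50.42 × 24/18 ≈ 67.23 kt.
67 kt ≥ 30 kt ⇒ rapid intensification.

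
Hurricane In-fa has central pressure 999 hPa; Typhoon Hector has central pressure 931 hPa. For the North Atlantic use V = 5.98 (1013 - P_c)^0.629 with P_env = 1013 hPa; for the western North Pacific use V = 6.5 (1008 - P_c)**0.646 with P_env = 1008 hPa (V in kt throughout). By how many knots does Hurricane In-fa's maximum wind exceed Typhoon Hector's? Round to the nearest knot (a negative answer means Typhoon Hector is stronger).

Hurricane In-fa: ΔP = 14; V ≈ 5.98 × 14^0.629 ≈ 31.45 kt.
Typhoon Hector: ΔP = 77; V ≈ 6.5 × 77^0.646 ≈ 107.54 kt.
Difference ≈ 31.45 − 107.54 = -76.09 → -76 kt.

-76 kt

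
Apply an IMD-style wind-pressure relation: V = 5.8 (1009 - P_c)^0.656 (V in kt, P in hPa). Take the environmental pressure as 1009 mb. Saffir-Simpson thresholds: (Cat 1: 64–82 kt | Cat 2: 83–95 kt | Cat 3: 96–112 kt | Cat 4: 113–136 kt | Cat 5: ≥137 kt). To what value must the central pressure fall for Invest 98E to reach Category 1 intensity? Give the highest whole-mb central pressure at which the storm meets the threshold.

970 mb

Category 1 begins at V = 64 kt.
Required ΔP = (64/5.8)^(1/0.656) = 11.034^1.524 ≈ 38.87 mb.
P_c ≤ 1009 − 38.87 = 970.13, so the highest integer P_c is 970 mb.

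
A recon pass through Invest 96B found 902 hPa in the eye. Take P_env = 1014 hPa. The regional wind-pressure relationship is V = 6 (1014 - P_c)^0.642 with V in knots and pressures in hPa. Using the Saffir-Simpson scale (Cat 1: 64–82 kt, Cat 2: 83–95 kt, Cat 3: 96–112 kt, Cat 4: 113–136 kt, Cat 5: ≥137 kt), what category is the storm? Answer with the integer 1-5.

4

ΔP = 1014 − 902 = 112 hPa.
V ≈ 6 × 112^0.642 = 6 × 20.68 ≈ 124 kt.
124 kt falls in the Category 4 band.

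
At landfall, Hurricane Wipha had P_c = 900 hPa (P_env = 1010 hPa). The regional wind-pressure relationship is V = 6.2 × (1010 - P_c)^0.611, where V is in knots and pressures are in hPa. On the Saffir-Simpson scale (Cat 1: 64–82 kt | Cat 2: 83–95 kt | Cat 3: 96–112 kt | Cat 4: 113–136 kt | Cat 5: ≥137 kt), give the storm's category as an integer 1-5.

ΔP = 1010 − 900 = 110 hPa.
V ≈ 6.2 × 110^0.611 = 6.2 × 17.67 ≈ 110 kt.
110 kt falls in the Category 3 band.

3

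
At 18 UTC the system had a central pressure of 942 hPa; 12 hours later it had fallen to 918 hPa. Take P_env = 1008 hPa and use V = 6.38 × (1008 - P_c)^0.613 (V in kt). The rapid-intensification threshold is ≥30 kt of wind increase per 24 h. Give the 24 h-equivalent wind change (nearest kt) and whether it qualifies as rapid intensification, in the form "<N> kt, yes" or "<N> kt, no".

35 kt, yes

V₁: ΔP = 66, V ≈ 6.38 × 66^0.613 ≈ 83.21 kt.
V₂: ΔP = 90, V ≈ 6.38 × 90^0.613 ≈ 100.64 kt.
ΔV over 12 h = 17.43 kt → 24 h equivalent = 17.43 × 24/12 ≈ 34.86 kt.
35 kt ≥ 30 kt ⇒ rapid intensification.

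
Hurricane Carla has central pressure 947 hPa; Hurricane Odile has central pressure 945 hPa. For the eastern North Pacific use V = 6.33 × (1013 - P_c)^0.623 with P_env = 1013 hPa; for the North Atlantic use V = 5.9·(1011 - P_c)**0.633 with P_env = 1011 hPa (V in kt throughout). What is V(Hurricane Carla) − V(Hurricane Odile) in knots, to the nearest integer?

Hurricane Carla: ΔP = 66; V ≈ 6.33 × 66^0.623 ≈ 86.10 kt.
Hurricane Odile: ΔP = 66; V ≈ 5.9 × 66^0.633 ≈ 83.68 kt.
Difference ≈ 86.10 − 83.68 = 2.42 → 2 kt.

2 kt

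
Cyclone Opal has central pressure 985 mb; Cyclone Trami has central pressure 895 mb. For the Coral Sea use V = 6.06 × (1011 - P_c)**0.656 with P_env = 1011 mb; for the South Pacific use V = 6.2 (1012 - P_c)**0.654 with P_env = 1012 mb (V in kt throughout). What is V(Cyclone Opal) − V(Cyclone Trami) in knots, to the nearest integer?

-88 kt

Cyclone Opal: ΔP = 26; V ≈ 6.06 × 26^0.656 ≈ 51.37 kt.
Cyclone Trami: ΔP = 117; V ≈ 6.2 × 117^0.654 ≈ 139.63 kt.
Difference ≈ 51.37 − 139.63 = -88.26 → -88 kt.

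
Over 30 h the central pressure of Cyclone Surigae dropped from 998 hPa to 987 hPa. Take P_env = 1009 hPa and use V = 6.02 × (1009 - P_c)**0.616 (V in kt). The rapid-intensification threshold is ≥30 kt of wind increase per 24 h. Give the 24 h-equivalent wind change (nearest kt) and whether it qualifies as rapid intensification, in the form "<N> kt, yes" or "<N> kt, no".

11 kt, no

V₁: ΔP = 11, V ≈ 6.02 × 11^0.616 ≈ 26.37 kt.
V₂: ΔP = 22, V ≈ 6.02 × 22^0.616 ≈ 40.41 kt.
ΔV over 30 h = 14.04 kt → 24 h equivalent = 14.04 × 24/30 ≈ 11.23 kt.
11 kt < 30 kt ⇒ not rapid intensification.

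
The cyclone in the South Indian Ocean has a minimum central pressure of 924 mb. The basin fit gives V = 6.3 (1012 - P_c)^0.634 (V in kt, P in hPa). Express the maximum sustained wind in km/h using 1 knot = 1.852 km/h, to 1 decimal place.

199.4 km/h

ΔP = 1012 − 924 = 88 mb.
V ≈ 6.3 × 88^0.634 = 6.3 × 17.092 ≈ 107.682 kt.
107.682 × 1.852 ≈ 199.43 km/h → 199.4 km/h.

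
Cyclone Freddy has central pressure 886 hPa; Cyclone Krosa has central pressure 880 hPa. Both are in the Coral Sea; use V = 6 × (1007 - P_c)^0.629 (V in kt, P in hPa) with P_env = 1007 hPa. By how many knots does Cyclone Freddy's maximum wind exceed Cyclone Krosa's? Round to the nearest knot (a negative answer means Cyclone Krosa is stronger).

-4 kt

Cyclone Freddy: ΔP = 121; V ≈ 6 × 121^0.629 ≈ 122.52 kt.
Cyclone Krosa: ΔP = 127; V ≈ 6 × 127^0.629 ≈ 126.31 kt.
Difference ≈ 122.52 − 126.31 = -3.79 → -4 kt.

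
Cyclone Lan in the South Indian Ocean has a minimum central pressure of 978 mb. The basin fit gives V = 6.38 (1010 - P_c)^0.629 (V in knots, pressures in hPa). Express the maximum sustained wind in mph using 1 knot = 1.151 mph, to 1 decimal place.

65.0 mph

ΔP = 1010 − 978 = 32 mb.
V ≈ 6.38 × 32^0.629 = 6.38 × 8.846 ≈ 56.436 kt.
56.436 × 1.151 ≈ 64.96 mph → 65.0 mph.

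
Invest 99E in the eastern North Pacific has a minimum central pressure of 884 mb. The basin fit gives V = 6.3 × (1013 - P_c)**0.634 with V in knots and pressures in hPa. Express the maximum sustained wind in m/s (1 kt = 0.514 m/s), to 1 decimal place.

70.5 m/s

ΔP = 1013 − 884 = 129 mb.
V ≈ 6.3 × 129^0.634 = 6.3 × 21.783 ≈ 137.232 kt.
137.232 × 0.514 ≈ 70.54 m/s → 70.5 m/s.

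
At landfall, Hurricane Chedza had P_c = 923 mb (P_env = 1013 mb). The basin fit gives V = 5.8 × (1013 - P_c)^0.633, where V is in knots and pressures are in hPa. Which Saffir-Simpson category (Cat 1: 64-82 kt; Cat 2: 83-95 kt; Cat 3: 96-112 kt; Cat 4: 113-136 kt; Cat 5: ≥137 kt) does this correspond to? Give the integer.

3

ΔP = 1013 − 923 = 90 mb.
V ≈ 5.8 × 90^0.633 = 5.8 × 17.26 ≈ 100 kt.
100 kt falls in the Category 3 band.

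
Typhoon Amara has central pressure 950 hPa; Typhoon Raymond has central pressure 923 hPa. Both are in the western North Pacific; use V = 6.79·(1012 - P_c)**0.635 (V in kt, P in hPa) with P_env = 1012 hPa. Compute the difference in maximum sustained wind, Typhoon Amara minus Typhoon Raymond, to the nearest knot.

Typhoon Amara: ΔP = 62; V ≈ 6.79 × 62^0.635 ≈ 93.33 kt.
Typhoon Raymond: ΔP = 89; V ≈ 6.79 × 89^0.635 ≈ 117.42 kt.
Difference ≈ 93.33 − 117.42 = -24.09 → -24 kt.

-24 kt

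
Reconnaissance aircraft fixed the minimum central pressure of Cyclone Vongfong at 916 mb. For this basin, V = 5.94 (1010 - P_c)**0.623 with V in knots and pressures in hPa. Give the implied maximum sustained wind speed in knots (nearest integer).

ΔP = 1010 − 916 = 94 mb.
94^0.623 ≈ 16.953.
V ≈ 5.94 × 16.953 ≈ 100.7 kt.

101 kt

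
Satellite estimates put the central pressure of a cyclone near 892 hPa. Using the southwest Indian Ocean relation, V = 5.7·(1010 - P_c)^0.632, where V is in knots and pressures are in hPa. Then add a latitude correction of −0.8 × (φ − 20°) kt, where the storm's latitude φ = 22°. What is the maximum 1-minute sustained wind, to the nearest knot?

115 kt

ΔP = 1010 − 892 = 118 hPa.
118^0.632 ≈ 20.391.
V ≈ 5.7 × 20.391 ≈ 116.2 kt.
Latitude correction: −0.8 × (22 − 20) = -1.6 kt.
Corrected V ≈ 114.6 kt → 115 kt.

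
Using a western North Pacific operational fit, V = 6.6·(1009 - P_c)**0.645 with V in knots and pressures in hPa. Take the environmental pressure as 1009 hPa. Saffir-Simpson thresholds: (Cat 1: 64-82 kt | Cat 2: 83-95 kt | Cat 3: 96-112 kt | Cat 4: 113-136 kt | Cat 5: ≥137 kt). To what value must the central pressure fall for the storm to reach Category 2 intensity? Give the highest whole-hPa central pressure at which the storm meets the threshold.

958 hPa

Category 2 begins at V = 83 kt.
Required ΔP = (83/6.6)^(1/0.645) = 12.576^1.550 ≈ 50.66 hPa.
P_c ≤ 1009 − 50.66 = 958.34, so the highest integer P_c is 958 hPa.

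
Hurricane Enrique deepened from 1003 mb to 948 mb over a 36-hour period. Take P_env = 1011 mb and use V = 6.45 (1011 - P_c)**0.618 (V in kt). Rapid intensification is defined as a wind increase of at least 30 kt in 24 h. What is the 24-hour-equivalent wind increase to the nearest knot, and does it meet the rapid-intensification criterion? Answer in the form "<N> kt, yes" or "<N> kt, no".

V₁: ΔP = 8, V ≈ 6.45 × 8^0.618 ≈ 23.32 kt.
V₂: ΔP = 63, V ≈ 6.45 × 63^0.618 ≈ 83.47 kt.
ΔV over 36 h = 60.15 kt → 24 h equivalent = 60.15 × 24/36 ≈ 40.10 kt.
40 kt ≥ 30 kt ⇒ rapid intensification.

40 kt, yes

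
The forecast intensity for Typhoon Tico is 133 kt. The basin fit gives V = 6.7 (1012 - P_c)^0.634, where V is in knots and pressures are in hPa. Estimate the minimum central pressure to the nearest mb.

ΔP = (V / 6.7)^(1/0.634) = (133/6.7)^1.577.
133/6.7 = 19.851; 19.851^1.577 ≈ 111.42 mb.
P_c = 1012 − 111.42 = 900.58 ≈ 901 mb.

901 mb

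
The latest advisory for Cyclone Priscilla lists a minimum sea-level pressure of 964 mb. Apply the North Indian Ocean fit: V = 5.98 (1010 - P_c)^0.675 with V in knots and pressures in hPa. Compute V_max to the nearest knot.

79 kt

ΔP = 1010 − 964 = 46 mb.
46^0.675 ≈ 13.254.
V ≈ 5.98 × 13.254 ≈ 79.3 kt.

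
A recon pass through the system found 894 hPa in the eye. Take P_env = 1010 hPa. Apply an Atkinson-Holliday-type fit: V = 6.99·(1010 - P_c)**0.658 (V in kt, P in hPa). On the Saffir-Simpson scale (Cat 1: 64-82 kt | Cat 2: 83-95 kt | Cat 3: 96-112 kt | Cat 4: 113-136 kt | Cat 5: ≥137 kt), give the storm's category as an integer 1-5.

5

ΔP = 1010 − 894 = 116 hPa.
V ≈ 6.99 × 116^0.658 = 6.99 × 22.83 ≈ 160 kt.
160 kt falls in the Category 5 band.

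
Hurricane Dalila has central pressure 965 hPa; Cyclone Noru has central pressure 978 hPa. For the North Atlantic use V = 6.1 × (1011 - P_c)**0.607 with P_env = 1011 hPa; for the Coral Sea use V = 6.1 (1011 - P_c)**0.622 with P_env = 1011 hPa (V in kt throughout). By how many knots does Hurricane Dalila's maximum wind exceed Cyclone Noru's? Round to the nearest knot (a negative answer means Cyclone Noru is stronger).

9 kt

Hurricane Dalila: ΔP = 46; V ≈ 6.1 × 46^0.607 ≈ 62.32 kt.
Cyclone Noru: ΔP = 33; V ≈ 6.1 × 33^0.622 ≈ 53.68 kt.
Difference ≈ 62.32 − 53.68 = 8.64 → 9 kt.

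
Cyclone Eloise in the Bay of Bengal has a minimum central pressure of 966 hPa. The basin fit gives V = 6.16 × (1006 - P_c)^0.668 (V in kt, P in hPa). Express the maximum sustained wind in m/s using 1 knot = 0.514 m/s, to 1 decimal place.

37.2 m/s

ΔP = 1006 − 966 = 40 hPa.
V ≈ 6.16 × 40^0.668 = 6.16 × 11.754 ≈ 72.403 kt.
72.403 × 0.514 ≈ 37.22 m/s → 37.2 m/s.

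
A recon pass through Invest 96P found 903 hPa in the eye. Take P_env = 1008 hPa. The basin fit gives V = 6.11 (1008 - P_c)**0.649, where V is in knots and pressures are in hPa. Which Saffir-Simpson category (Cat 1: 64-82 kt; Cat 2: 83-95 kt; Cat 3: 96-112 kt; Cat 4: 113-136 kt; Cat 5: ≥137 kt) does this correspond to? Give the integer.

4

ΔP = 1008 − 903 = 105 hPa.
V ≈ 6.11 × 105^0.649 = 6.11 × 20.50 ≈ 125 kt.
125 kt falls in the Category 4 band.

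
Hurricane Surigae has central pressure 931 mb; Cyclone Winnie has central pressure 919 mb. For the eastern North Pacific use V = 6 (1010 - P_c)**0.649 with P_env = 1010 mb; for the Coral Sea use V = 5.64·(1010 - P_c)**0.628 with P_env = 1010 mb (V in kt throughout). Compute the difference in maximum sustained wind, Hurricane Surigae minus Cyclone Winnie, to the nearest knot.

6 kt

Hurricane Surigae: ΔP = 79; V ≈ 6 × 79^0.649 ≈ 102.26 kt.
Cyclone Winnie: ΔP = 91; V ≈ 5.64 × 91^0.628 ≈ 95.84 kt.
Difference ≈ 102.26 − 95.84 = 6.42 → 6 kt.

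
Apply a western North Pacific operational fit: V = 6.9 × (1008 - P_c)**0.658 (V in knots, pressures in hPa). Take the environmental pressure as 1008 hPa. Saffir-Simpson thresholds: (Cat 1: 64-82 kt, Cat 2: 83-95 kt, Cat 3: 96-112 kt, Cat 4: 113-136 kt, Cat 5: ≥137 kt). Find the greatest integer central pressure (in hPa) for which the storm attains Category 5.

Category 5 begins at V = 137 kt.
Required ΔP = (137/6.9)^(1/0.658) = 19.855^1.520 ≈ 93.85 hPa.
P_c ≤ 1008 − 93.85 = 914.15, so the highest integer P_c is 914 hPa.

914 hPa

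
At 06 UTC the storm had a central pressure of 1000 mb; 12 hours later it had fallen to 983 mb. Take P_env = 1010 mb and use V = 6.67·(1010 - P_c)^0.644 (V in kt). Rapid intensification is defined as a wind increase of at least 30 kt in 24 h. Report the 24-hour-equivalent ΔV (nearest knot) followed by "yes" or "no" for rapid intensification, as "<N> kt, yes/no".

53 kt, yes

V₁: ΔP = 10, V ≈ 6.67 × 10^0.644 ≈ 29.39 kt.
V₂: ΔP = 27, V ≈ 6.67 × 27^0.644 ≈ 55.71 kt.
ΔV over 12 h = 26.32 kt → 24 h equivalent = 26.32 × 24/12 ≈ 52.64 kt.
53 kt ≥ 30 kt ⇒ rapid intensification.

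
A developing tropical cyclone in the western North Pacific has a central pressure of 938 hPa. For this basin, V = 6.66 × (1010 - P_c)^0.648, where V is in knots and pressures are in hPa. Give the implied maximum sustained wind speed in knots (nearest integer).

106 kt

ΔP = 1010 − 938 = 72 hPa.
72^0.648 ≈ 15.979.
V ≈ 6.66 × 15.979 ≈ 106.4 kt.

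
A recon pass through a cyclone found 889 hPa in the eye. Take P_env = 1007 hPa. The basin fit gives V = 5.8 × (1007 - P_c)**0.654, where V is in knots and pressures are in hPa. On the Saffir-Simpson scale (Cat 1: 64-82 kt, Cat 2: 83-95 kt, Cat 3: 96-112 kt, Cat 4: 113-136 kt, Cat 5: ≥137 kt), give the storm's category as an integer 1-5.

4

ΔP = 1007 − 889 = 118 hPa.
V ≈ 5.8 × 118^0.654 = 5.8 × 22.65 ≈ 131 kt.
131 kt falls in the Category 4 band.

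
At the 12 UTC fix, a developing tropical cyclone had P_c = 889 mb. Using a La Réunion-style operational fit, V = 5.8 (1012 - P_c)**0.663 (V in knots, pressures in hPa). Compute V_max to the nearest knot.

ΔP = 1012 − 889 = 123 mb.
123^0.663 ≈ 24.300.
V ≈ 5.8 × 24.300 ≈ 140.9 kt.

141 kt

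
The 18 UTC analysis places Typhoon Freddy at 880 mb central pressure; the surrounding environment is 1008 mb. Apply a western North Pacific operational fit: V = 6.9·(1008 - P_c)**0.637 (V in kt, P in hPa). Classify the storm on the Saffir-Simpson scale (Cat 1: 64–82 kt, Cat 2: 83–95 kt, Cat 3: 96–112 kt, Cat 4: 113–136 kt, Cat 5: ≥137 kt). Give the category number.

ΔP = 1008 − 880 = 128 mb.
V ≈ 6.9 × 128^0.637 = 6.9 × 21.99 ≈ 152 kt.
152 kt falls in the Category 5 band.

5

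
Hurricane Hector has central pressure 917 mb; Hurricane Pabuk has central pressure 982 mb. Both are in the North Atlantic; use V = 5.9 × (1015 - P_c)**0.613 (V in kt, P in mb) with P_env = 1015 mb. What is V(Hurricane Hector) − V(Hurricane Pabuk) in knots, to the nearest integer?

Hurricane Hector: ΔP = 98; V ≈ 5.9 × 98^0.613 ≈ 98.06 kt.
Hurricane Pabuk: ΔP = 33; V ≈ 5.9 × 33^0.613 ≈ 50.32 kt.
Difference ≈ 98.06 − 50.32 = 47.74 → 48 kt.

48 kt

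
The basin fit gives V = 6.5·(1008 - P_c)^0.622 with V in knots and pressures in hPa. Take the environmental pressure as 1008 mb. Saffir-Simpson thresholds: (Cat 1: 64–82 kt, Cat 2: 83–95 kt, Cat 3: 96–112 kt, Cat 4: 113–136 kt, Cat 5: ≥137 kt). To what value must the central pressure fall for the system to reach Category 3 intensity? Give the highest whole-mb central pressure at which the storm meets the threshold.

Category 3 begins at V = 96 kt.
Required ΔP = (96/6.5)^(1/0.622) = 14.769^1.608 ≈ 75.86 mb.
P_c ≤ 1008 − 75.86 = 932.14, so the highest integer P_c is 932 mb.

932 mb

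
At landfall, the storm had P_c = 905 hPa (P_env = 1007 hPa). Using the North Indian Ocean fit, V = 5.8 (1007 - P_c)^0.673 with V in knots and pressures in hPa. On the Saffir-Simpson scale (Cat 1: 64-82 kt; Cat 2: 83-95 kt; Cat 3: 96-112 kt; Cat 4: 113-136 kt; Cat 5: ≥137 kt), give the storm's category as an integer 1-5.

ΔP = 1007 − 905 = 102 hPa.
V ≈ 5.8 × 102^0.673 = 5.8 × 22.48 ≈ 130 kt.
130 kt falls in the Category 4 band.

4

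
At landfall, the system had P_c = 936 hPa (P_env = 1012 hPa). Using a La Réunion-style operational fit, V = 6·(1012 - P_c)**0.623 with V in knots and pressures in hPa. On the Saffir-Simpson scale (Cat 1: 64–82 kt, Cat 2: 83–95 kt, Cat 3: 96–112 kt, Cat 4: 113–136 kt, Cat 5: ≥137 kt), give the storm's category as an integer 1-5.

2

ΔP = 1012 − 936 = 76 hPa.
V ≈ 6 × 76^0.623 = 6 × 14.85 ≈ 89 kt.
89 kt falls in the Category 2 band.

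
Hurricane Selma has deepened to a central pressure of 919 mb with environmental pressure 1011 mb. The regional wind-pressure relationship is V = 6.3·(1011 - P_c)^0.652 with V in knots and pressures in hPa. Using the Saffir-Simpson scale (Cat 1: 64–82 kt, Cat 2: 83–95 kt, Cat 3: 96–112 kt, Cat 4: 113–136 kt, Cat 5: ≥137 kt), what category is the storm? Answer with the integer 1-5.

ΔP = 1011 − 919 = 92 mb.
V ≈ 6.3 × 92^0.652 = 6.3 × 19.07 ≈ 120 kt.
120 kt falls in the Category 4 band.

4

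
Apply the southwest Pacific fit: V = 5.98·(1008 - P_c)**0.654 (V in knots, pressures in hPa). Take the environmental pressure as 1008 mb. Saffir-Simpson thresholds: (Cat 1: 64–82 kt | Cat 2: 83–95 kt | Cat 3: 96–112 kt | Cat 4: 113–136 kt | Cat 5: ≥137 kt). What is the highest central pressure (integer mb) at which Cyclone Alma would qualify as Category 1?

970 mb

Category 1 begins at V = 64 kt.
Required ΔP = (64/5.98)^(1/0.654) = 10.702^1.529 ≈ 37.51 mb.
P_c ≤ 1008 − 37.51 = 970.49, so the highest integer P_c is 970 mb.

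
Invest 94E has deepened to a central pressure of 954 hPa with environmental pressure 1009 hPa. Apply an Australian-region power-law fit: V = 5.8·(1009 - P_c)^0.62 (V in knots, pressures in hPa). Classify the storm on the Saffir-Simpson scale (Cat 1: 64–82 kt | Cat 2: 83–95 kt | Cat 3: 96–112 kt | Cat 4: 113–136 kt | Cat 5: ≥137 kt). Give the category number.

ΔP = 1009 − 954 = 55 hPa.
V ≈ 5.8 × 55^0.62 = 5.8 × 12.00 ≈ 70 kt.
70 kt falls in the Category 1 band.

1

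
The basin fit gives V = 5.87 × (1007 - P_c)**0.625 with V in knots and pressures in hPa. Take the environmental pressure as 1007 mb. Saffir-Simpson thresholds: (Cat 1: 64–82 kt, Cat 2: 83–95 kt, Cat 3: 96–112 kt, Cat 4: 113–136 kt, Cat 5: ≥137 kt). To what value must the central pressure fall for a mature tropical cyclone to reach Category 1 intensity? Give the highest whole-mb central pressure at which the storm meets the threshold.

961 mb

Category 1 begins at V = 64 kt.
Required ΔP = (64/5.87)^(1/0.625) = 10.903^1.600 ≈ 45.72 mb.
P_c ≤ 1007 − 45.72 = 961.28, so the highest integer P_c is 961 mb.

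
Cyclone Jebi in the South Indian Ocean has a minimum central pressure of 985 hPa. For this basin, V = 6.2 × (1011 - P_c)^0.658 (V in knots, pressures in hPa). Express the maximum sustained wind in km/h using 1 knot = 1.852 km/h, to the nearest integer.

ΔP = 1011 − 985 = 26 hPa.
V ≈ 6.2 × 26^0.658 = 6.2 × 8.532 ≈ 52.899 kt.
52.899 × 1.852 ≈ 97.97 km/h → 98 km/h.

98 km/h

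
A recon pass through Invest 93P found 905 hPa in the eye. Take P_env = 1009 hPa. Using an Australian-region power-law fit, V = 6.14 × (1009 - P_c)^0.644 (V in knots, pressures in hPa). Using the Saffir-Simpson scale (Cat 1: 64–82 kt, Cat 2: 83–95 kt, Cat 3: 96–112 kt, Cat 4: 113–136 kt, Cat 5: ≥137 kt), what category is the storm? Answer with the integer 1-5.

ΔP = 1009 − 905 = 104 hPa.
V ≈ 6.14 × 104^0.644 = 6.14 × 19.91 ≈ 122 kt.
122 kt falls in the Category 4 band.

4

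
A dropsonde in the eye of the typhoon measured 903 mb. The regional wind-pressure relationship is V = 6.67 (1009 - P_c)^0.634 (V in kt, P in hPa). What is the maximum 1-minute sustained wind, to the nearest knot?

128 kt

ΔP = 1009 − 903 = 106 mb.
106^0.634 ≈ 19.233.
V ≈ 6.67 × 19.233 ≈ 128.3 kt.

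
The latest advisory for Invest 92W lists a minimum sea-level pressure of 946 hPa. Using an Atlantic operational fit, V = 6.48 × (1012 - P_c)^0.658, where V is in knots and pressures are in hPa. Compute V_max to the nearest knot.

ΔP = 1012 − 946 = 66 hPa.
66^0.658 ≈ 15.749.
V ≈ 6.48 × 15.749 ≈ 102.1 kt.

102 kt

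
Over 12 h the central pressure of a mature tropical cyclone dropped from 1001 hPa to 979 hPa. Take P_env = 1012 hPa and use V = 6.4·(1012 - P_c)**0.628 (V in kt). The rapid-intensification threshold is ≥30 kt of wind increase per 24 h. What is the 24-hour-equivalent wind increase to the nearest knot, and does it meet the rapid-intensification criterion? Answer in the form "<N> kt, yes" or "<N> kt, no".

57 kt, yes

V₁: ΔP = 11, V ≈ 6.4 × 11^0.628 ≈ 28.85 kt.
V₂: ΔP = 33, V ≈ 6.4 × 33^0.628 ≈ 57.52 kt.
ΔV over 12 h = 28.67 kt → 24 h equivalent = 28.67 × 24/12 ≈ 57.34 kt.
57 kt ≥ 30 kt ⇒ rapid intensification.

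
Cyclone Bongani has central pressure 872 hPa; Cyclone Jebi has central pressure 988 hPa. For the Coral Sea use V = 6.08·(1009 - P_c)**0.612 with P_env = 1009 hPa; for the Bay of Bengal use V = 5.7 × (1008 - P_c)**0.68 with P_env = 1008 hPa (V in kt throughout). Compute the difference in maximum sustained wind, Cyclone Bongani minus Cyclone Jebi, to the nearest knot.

80 kt

Cyclone Bongani: ΔP = 137; V ≈ 6.08 × 137^0.612 ≈ 123.47 kt.
Cyclone Jebi: ΔP = 20; V ≈ 5.7 × 20^0.68 ≈ 43.71 kt.
Difference ≈ 123.47 − 43.71 = 79.76 → 80 kt.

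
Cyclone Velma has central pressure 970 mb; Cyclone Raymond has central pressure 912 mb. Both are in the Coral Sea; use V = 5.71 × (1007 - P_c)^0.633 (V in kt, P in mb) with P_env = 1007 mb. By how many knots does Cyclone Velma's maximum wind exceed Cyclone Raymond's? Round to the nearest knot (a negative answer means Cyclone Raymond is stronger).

Cyclone Velma: ΔP = 37; V ≈ 5.71 × 37^0.633 ≈ 56.14 kt.
Cyclone Raymond: ΔP = 95; V ≈ 5.71 × 95^0.633 ≈ 101.98 kt.
Difference ≈ 56.14 − 101.98 = -45.84 → -46 kt.

-46 kt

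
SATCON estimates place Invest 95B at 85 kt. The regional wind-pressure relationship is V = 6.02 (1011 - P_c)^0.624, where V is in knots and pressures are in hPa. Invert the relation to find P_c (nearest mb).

ΔP = (V / 6.02)^(1/0.624) = (85/6.02)^1.603.
85/6.02 = 14.120; 14.120^1.603 ≈ 69.61 mb.
P_c = 1011 − 69.61 = 941.39 ≈ 941 mb.

941 mb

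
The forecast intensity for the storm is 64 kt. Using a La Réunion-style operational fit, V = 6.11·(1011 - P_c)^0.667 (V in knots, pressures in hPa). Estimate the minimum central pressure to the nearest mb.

977 mb

ΔP = (V / 6.11)^(1/0.667) = (64/6.11)^1.499.
64/6.11 = 10.475; 10.475^1.499 ≈ 33.84 mb.
P_c = 1011 − 33.84 = 977.16 ≈ 977 mb.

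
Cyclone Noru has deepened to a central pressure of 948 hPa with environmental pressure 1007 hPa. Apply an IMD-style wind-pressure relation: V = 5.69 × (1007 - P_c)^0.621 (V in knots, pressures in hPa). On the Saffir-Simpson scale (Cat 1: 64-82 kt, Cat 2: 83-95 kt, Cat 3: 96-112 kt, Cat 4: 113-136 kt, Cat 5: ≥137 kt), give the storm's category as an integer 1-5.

1

ΔP = 1007 − 948 = 59 hPa.
V ≈ 5.69 × 59^0.621 = 5.69 × 12.58 ≈ 72 kt.
72 kt falls in the Category 1 band.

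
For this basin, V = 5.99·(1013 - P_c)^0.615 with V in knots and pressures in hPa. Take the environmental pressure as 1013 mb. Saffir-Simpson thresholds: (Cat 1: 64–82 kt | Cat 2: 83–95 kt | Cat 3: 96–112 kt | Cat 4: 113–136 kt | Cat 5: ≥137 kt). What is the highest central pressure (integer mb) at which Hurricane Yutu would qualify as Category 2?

Category 2 begins at V = 83 kt.
Required ΔP = (83/5.99)^(1/0.615) = 13.856^1.626 ≈ 71.84 mb.
P_c ≤ 1013 − 71.84 = 941.16, so the highest integer P_c is 941 mb.

941 mb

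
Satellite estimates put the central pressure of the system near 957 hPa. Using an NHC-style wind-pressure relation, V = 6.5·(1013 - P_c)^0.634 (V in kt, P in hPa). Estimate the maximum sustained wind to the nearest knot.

83 kt

ΔP = 1013 − 957 = 56 hPa.
56^0.634 ≈ 12.834.
V ≈ 6.5 × 12.834 ≈ 83.4 kt.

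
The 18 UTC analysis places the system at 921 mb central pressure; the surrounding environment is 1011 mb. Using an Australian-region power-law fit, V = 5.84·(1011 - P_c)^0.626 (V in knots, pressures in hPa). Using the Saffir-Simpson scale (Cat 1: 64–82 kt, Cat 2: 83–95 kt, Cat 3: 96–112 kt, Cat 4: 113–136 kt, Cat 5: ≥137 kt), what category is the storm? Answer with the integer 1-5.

3

ΔP = 1011 − 921 = 90 mb.
V ≈ 5.84 × 90^0.626 = 5.84 × 16.72 ≈ 98 kt.
98 kt falls in the Category 3 band.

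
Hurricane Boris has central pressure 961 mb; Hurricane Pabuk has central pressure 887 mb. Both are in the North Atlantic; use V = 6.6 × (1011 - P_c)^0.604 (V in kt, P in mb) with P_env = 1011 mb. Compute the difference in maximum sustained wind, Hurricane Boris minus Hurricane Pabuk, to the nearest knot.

Hurricane Boris: ΔP = 50; V ≈ 6.6 × 50^0.604 ≈ 70.10 kt.
Hurricane Pabuk: ΔP = 124; V ≈ 6.6 × 124^0.604 ≈ 121.33 kt.
Difference ≈ 70.10 − 121.33 = -51.23 → -51 kt.

-51 kt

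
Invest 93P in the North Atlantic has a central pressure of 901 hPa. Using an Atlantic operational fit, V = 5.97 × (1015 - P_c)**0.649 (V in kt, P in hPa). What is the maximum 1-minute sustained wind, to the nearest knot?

ΔP = 1015 − 901 = 114 hPa.
114^0.649 ≈ 21.624.
V ≈ 5.97 × 21.624 ≈ 129.1 kt.

129 kt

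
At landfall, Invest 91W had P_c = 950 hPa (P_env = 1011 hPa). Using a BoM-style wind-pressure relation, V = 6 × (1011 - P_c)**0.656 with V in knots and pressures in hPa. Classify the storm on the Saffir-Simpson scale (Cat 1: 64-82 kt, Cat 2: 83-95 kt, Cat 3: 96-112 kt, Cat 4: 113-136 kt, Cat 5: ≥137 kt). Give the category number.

2

ΔP = 1011 − 950 = 61 hPa.
V ≈ 6 × 61^0.656 = 6 × 14.83 ≈ 89 kt.
89 kt falls in the Category 2 band.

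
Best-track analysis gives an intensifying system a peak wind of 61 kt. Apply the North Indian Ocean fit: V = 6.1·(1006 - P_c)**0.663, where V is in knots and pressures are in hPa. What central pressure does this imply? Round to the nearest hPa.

974 hPa

ΔP = (V / 6.1)^(1/0.663) = (61/6.1)^1.508.
61/6.1 = 10.000; 10.000^1.508 ≈ 32.23 hPa.
P_c = 1006 − 32.23 = 973.77 ≈ 974 hPa.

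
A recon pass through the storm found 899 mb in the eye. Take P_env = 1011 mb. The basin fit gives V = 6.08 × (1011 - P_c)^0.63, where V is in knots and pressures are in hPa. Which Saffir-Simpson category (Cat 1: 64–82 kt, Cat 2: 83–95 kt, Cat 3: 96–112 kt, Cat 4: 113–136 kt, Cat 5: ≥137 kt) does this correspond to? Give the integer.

ΔP = 1011 − 899 = 112 mb.
V ≈ 6.08 × 112^0.63 = 6.08 × 19.54 ≈ 119 kt.
119 kt falls in the Category 4 band.

4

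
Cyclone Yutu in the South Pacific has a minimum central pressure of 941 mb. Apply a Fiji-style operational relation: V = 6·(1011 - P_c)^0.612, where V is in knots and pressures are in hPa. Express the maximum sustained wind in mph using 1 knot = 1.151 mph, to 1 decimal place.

93.0 mph

ΔP = 1011 − 941 = 70 mb.
V ≈ 6 × 70^0.612 = 6 × 13.465 ≈ 80.789 kt.
80.789 × 1.151 ≈ 92.99 mph → 93.0 mph.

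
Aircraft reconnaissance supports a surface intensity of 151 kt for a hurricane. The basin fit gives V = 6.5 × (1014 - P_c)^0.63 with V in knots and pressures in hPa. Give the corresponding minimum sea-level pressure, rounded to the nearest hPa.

867 hPa

ΔP = (V / 6.5)^(1/0.63) = (151/6.5)^1.587.
151/6.5 = 23.231; 23.231^1.587 ≈ 147.35 hPa.
P_c = 1014 − 147.35 = 866.65 ≈ 867 hPa.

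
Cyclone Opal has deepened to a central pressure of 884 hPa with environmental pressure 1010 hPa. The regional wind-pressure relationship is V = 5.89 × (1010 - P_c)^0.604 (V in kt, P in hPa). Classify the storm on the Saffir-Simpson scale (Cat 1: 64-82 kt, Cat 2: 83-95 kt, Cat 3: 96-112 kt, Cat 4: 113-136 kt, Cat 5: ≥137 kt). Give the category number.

3

ΔP = 1010 − 884 = 126 hPa.
V ≈ 5.89 × 126^0.604 = 5.89 × 18.56 ≈ 109 kt.
109 kt falls in the Category 3 band.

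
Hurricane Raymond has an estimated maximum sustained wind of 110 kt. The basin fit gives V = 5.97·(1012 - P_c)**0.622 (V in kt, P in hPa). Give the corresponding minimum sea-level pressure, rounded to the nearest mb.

904 mb

ΔP = (V / 5.97)^(1/0.622) = (110/5.97)^1.608.
110/5.97 = 18.425; 18.425^1.608 ≈ 108.25 mb.
P_c = 1012 − 108.25 = 903.75 ≈ 904 mb.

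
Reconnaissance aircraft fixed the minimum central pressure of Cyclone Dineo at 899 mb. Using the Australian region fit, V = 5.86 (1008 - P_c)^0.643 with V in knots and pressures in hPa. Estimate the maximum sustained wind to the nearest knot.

120 kt

ΔP = 1008 − 899 = 109 mb.
109^0.643 ≈ 20.420.
V ≈ 5.86 × 20.420 ≈ 119.7 kt.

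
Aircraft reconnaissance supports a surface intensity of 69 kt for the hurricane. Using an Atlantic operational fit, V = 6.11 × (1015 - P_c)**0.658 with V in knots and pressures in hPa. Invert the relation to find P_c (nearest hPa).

975 hPa

ΔP = (V / 6.11)^(1/0.658) = (69/6.11)^1.520.
69/6.11 = 11.293; 11.293^1.520 ≈ 39.81 hPa.
P_c = 1015 − 39.81 = 975.19 ≈ 975 hPa.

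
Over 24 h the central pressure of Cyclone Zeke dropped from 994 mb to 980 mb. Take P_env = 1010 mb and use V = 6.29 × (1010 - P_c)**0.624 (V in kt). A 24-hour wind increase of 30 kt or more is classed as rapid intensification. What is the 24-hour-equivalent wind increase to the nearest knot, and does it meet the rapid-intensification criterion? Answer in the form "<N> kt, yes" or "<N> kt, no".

V₁: ΔP = 16, V ≈ 6.29 × 16^0.624 ≈ 35.48 kt.
V₂: ΔP = 30, V ≈ 6.29 × 30^0.624 ≈ 52.53 kt.
ΔV over 24 h = 17.05 kt → 24 h equivalent = 17.05 × 24/24 ≈ 17.05 kt.
17 kt < 30 kt ⇒ not rapid intensification.

17 kt, no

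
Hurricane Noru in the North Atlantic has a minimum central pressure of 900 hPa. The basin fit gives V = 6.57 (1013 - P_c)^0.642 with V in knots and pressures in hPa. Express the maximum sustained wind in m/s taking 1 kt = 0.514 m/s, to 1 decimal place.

ΔP = 1013 − 900 = 113 hPa.
V ≈ 6.57 × 113^0.642 = 6.57 × 20.801 ≈ 136.660 kt.
136.660 × 0.514 ≈ 70.24 m/s → 70.2 m/s.

70.2 m/s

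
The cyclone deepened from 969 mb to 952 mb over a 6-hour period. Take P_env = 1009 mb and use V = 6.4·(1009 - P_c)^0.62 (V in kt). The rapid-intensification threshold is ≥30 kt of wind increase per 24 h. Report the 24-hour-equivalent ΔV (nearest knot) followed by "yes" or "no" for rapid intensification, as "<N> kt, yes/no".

V₁: ΔP = 40, V ≈ 6.4 × 40^0.62 ≈ 63.02 kt.
V₂: ΔP = 57, V ≈ 6.4 × 57^0.62 ≈ 78.49 kt.
ΔV over 6 h = 15.47 kt → 24 h equivalent = 15.47 × 24/6 ≈ 61.88 kt.
62 kt ≥ 30 kt ⇒ rapid intensification.

62 kt, yes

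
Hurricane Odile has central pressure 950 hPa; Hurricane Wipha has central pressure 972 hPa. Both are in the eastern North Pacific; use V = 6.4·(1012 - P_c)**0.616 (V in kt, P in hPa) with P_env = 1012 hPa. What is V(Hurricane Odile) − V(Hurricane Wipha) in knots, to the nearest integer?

Hurricane Odile: ΔP = 62; V ≈ 6.4 × 62^0.616 ≈ 81.34 kt.
Hurricane Wipha: ΔP = 40; V ≈ 6.4 × 40^0.616 ≈ 62.09 kt.
Difference ≈ 81.34 − 62.09 = 19.25 → 19 kt.

19 kt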